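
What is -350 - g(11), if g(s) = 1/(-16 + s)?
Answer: -1749/5 ≈ -349.80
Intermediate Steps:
-350 - g(11) = -350 - 1/(-16 + 11) = -350 - 1/(-5) = -350 - 1*(-⅕) = -350 + ⅕ = -1749/5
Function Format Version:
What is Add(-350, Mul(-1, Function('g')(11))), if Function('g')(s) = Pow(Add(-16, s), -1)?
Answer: Rational(-1749, 5) ≈ -349.80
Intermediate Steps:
Add(-350, Mul(-1, Function('g')(11))) = Add(-350, Mul(-1, Pow(Add(-16, 11), -1))) = Add(-350, Mul(-1, Pow(-5, -1))) = Add(-350, Mul(-1, Rational(-1, 5))) = Add(-350, Rational(1, 5)) = Rational(-1749, 5)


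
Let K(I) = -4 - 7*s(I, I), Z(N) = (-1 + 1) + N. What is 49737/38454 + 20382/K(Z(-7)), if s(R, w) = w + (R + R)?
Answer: 20279021/140998 ≈ 143.82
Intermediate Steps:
s(R, w) = w + 2*R
Z(N) = N (Z(N) = 0 + N = N)
K(I) = -4 - 21*I (K(I) = -4 - 7*(I + 2*I) = -4 - 21*I)
49737/38454 + 20382/K(Z(-7)) = 49737/38454 + 20382/(-4 - 21*(-7)) = 49737*(1/38454) + 20382/(-4 + 147) = 16579/12818 + 20382/143 = 20279021/140998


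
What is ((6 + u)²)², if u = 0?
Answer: 1296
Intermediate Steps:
((6 + u)²)² = ((6 + 0)²)² = (6²)² = 36² = 1296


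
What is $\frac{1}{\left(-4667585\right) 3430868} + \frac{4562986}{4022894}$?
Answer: $\frac{36535527776360962093}{32211046774713739660} \approx 1.1343$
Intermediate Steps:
$\frac{1}{\left(-4667585\right) 3430868} + \frac{4562986}{4022894} = \left(- \frac{1}{4667585}\right) \frac{1}{3430868} + 4562986 \cdot \frac{1}{4022894} = - \frac{1}{16013868013780} + \frac{2281493}{2011447} = \frac{36535527776360962093}{32211046774713739660}$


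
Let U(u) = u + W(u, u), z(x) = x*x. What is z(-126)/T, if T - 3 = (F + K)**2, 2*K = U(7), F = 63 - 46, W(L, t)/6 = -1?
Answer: 63504/1237 ≈ 51.337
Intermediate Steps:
W(L, t) = -6 (W(L, t) = 6*(-1) = -6)
z(x) = x**2
U(u) = -6 + u (U(u) = u - 6 = -6 + u)
F = 17
K = 1/2 (K = (-6 + 7)/2 = (1/2)*1 = 1/2 ≈ 0.50000)
T = 1237/4 (T = 3 + (17 + 1/2)**2 = 3 + (35/2)**2 = 3 + 1225/4 = 1237/4 ≈ 309.25)
z(-126)/T = (-126)**2/(1237/4) = 15876*(4/1237) = 63504/1237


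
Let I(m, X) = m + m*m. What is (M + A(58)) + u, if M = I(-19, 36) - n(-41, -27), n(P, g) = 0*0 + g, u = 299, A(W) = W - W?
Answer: 668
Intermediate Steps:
A(W) = 0
I(m, X) = m + m²
n(P, g) = g (n(P, g) = 0 + g = g)
M = 369 (M = -19*(1 - 19) - 1*(-27) = -19*(-18) + 27 = 342 + 27 = 369)
(M + A(58)) + u = (369 + 0) + 299 = 369 + 299 = 668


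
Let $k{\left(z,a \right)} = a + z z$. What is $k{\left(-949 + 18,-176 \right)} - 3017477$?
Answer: $-2150892$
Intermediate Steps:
$k{\left(z,a \right)} = a + z^{2}$
$k{\left(-949 + 18,-176 \right)} - 3017477 = \left(-176 + \left(-949 + 18\right)^{2}\right) - 3017477 = \left(-176 + \left(-931\right)^{2}\right) - 3017477 = \left(-176 + 866761\right) - 3017477 = 866585 - 3017477 = -2150892$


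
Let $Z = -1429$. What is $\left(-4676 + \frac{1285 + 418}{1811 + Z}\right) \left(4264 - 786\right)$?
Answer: $- \frac{3103295931}{191} \approx -1.6248 \cdot 10^{7}$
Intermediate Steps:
$\left(-4676 + \frac{1285 + 418}{1811 + Z}\right) \left(4264 - 786\right) = \left(-4676 + \frac{1285 + 418}{1811 - 1429}\right) \left(4264 - 786\right) = \left(-4676 + \frac{1703}{382}\right) 3478 = \left(- \frac{1784529}{382}\right) 3478 = - \frac{3103295931}{191}$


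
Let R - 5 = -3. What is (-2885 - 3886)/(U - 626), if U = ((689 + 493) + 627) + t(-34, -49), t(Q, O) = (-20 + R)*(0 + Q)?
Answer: -6771/1795 ≈ -3.7721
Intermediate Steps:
R = 2 (R = 5 - 3 = 2)
t(Q, O) = -18*Q (t(Q, O) = (-20 + 2)*(0 + Q) = -18*Q)
U = 2421 (U = ((689 + 493) + 627) - 18*(-34) = (1182 + 627) + 612 = 1809 + 612 = 2421)
(-2885 - 3886)/(U - 626) = (-2885 - 3886)/(2421 - 626) = -6771/1795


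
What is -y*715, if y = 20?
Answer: -14300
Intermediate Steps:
-y*715 = -20*715 = -1*14300 = -14300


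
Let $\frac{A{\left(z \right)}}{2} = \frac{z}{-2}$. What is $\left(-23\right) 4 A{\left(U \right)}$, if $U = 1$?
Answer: $92$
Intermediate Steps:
$A{\left(z \right)} = - z$ ($A{\left(z \right)} = 2 \frac{z}{-2} = 2 z \left(- \frac{1}{2}\right) = 2 \left(- \frac{z}{2}\right) = - z$)
$\left(-23\right) 4 A{\left(U \right)} = \left(-23\right) 4 \left(\left(-1\right) 1\right) = \left(-92\right) \left(-1\right) = 92$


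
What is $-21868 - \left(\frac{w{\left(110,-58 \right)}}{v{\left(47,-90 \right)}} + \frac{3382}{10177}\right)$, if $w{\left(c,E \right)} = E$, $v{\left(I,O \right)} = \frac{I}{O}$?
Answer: $- \frac{10513162786}{478319} \approx -21979.0$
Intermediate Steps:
$-21868 - \left(\frac{w{\left(110,-58 \right)}}{v{\left(47,-90 \right)}} + \frac{3382}{10177}\right) = -21868 - \left(- \frac{58}{47 \frac{1}{-90}} + \frac{3382}{10177}\right) = -21868 - \left(- \frac{58}{47 \left(- \frac{1}{90}\right)} + 3382 \cdot \frac{1}{10177}\right) = -21868 - \left(- \frac{58}{- \frac{47}{90}} + \frac{3382}{10177}\right) = -21868 - \left(\left(-58\right) \left(- \frac{90}{47}\right) + \frac{3382}{10177}\right) = -21868 - \left(\frac{5220}{47} + \frac{3382}{10177}\right) = -21868 - \frac{53282894}{478319} = - \frac{10513162786}{478319}$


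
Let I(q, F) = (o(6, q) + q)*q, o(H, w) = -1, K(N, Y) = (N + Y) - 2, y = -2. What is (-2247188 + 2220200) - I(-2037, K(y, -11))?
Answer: -4178394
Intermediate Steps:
K(N, Y) = -2 + N + Y
I(q, F) = q*(-1 + q) (I(q, F) = (-1 + q)*q = q*(-1 + q))
(-2247188 + 2220200) - I(-2037, K(y, -11)) = (-2247188 + 2220200) - (-2037)*(-1 - 2037) = -26988 - (-2037)*(-2038) = -26988 - 1*4151406 = -26988 - 4151406 = -4178394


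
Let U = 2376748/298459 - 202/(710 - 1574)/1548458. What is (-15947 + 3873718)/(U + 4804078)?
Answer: 770201394393745941984/959132542547804117159 ≈ 0.80302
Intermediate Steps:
U = 1589887234524647/199649329727904 (U = 2376748*(1/298459) - 202/(-864)*(1/1548458) = 2376748/298459 - 202*(-1/864)*(1/1548458) = 2376748/298459 + (101/432)*(1/1548458) = 2376748/298459 + 101/668933856 = 1589887234524647/199649329727904 ≈ 7.9634)
(-15947 + 3873718)/(U + 4804078) = (-15947 + 3873718)/(1589887234524647/199649329727904 + 4804078) = 3857771/(959132542547804117159/199649329727904) = 3857771*(199649329727904/959132542547804117159) = 770201394393745941984/959132542547804117159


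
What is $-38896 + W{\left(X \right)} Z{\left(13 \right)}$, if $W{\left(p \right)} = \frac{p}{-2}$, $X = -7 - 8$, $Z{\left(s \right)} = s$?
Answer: $- \frac{77597}{2} \approx -38799.0$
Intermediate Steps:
$X = -15$ ($X = -7 - 8 = -15$)
$W{\left(p \right)} = - \frac{p}{2}$ ($W{\left(p \right)} = p \left(- \frac{1}{2}\right) = - \frac{p}{2}$)
$-38896 + W{\left(X \right)} Z{\left(13 \right)} = -38896 + \left(- \frac{1}{2}\right) \left(-15\right) 13 = -38896 + \frac{15}{2} \cdot 13 = -38896 + \frac{195}{2} = - \frac{77597}{2}$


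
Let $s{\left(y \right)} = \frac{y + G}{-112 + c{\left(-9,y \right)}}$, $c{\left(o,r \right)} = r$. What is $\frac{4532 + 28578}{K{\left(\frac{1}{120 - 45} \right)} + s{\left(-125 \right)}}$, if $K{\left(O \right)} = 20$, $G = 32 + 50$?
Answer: $\frac{7847070}{4783} \approx 1640.6$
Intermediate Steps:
$G = 82$
$s{\left(y \right)} = \frac{82 + y}{-112 + y}$ ($s{\left(y \right)} = \frac{y + 82}{-112 + y} = \frac{82 + y}{-112 + y}$)
$\frac{4532 + 28578}{K{\left(\frac{1}{120 - 45} \right)} + s{\left(-125 \right)}} = \frac{4532 + 28578}{20 + \frac{82 - 125}{-112 - 125}} = \frac{33110}{20 + \frac{1}{-237} \left(-43\right)} = \frac{33110}{20 - - \frac{43}{237}} = \frac{33110}{20 + \frac{43}{237}} = \frac{33110}{\frac{4783}{237}} = 33110 \cdot \frac{237}{4783} = \frac{7847070}{4783}$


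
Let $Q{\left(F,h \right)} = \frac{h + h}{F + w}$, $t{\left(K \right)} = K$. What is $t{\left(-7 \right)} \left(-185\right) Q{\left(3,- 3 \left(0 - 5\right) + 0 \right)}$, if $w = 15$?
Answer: $\frac{6475}{3} \approx 2158.3$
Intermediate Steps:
$Q{\left(F,h \right)} = \frac{2 h}{15 + F}$ ($Q{\left(F,h \right)} = \frac{h + h}{F + 15} = \frac{2 h}{15 + F}$)
$t{\left(-7 \right)} \left(-185\right) Q{\left(3,- 3 \left(0 - 5\right) + 0 \right)} = \left(-7\right) \left(-185\right) \frac{2 \left(- 3 \left(0 - 5\right) + 0\right)}{15 + 3} = 1295 \frac{2 \left(\left(-3\right) \left(-5\right) + 0\right)}{18} = 1295 \cdot 2 \left(15 + 0\right) \frac{1}{18} = 1295 \cdot 2 \cdot 15 \cdot \frac{1}{18} = 1295 \cdot \frac{5}{3} = \frac{6475}{3}$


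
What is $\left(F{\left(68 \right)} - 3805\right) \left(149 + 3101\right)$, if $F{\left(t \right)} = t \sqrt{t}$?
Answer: $-12366250 + 442000 \sqrt{17} \approx -1.0544 \cdot 10^{7}$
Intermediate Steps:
$F{\left(t \right)} = t^{\frac{3}{2}}$
$\left(F{\left(68 \right)} - 3805\right) \left(149 + 3101\right) = \left(68^{\frac{3}{2}} - 3805\right) \left(149 + 3101\right) = \left(136 \sqrt{17} - 3805\right) 3250 = \left(-3805 + 136 \sqrt{17}\right) 3250 = -12366250 + 442000 \sqrt{17}$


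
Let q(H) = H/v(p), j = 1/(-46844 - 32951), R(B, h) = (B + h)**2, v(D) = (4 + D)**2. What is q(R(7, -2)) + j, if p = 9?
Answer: 1994706/13485355 ≈ 0.14792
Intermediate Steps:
j = -1/79795 (j = 1/(-79795) = -1/79795 ≈ -1.2532e-5)
q(H) = H/169 (q(H) = H/((4 + 9)**2) = H/(13**2) = H/169)
q(R(7, -2)) + j = (7 - 2)**2/169 - 1/79795 = (1/169)*5**2 - 1/79795 = (1/169)*25 - 1/79795 = 25/169 - 1/79795 = 1994706/13485355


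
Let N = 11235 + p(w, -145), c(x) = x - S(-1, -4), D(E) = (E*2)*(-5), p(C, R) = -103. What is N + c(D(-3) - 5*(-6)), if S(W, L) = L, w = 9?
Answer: 11196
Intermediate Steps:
D(E) = -10*E (D(E) = (2*E)*(-5) = -10*E)
c(x) = 4 + x (c(x) = x - 1*(-4) = x + 4 = 4 + x)
N = 11132 (N = 11235 - 103 = 11132)
N + c(D(-3) - 5*(-6)) = 11132 + (4 + (-10*(-3) - 5*(-6))) = 11132 + (4 + (30 + 30)) = 11132 + (4 + 60) = 11132 + 64 = 11196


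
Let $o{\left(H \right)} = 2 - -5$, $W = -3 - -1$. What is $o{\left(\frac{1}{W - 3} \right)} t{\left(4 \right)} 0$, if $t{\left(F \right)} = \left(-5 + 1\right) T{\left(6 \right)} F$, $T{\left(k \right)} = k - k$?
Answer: $0$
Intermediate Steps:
$W = -2$ ($W = -3 + 1 = -2$)
$T{\left(k \right)} = 0$
$o{\left(H \right)} = 7$ ($o{\left(H \right)} = 2 + 5 = 7$)
$t{\left(F \right)} = 0$ ($t{\left(F \right)} = \left(-5 + 1\right) 0 F = \left(-4\right) 0 F = 0 F = 0$)
$o{\left(\frac{1}{W - 3} \right)} t{\left(4 \right)} 0 = 7 \cdot 0 \cdot 0 = 0 \cdot 0 = 0$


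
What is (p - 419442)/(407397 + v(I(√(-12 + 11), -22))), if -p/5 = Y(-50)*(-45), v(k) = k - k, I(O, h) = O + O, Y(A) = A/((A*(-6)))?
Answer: -279653/271598 ≈ -1.0297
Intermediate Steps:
Y(A) = -⅙ (Y(A) = A/((-6*A)) = A*(-1/(6*A)) = -⅙)
I(O, h) = 2*O
v(k) = 0
p = -75/2 (p = -(-5)*(-45)/6 = -5*15/2 = -75/2 ≈ -37.500)
(p - 419442)/(407397 + v(I(√(-12 + 11), -22))) = (-75/2 - 419442)/(407397 + 0) = -838959/2/407397 = -838959/2*1/407397 = -279653/271598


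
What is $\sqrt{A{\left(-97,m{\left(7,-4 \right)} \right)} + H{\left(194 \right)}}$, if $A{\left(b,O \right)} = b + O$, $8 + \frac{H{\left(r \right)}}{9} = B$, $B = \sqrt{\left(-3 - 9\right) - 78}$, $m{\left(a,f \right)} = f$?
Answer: $\sqrt{-173 + 27 i \sqrt{10}} \approx 3.1561 + 13.526 i$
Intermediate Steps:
$B = 3 i \sqrt{10}$ ($B = \sqrt{\left(-3 - 9\right) - 78} = \sqrt{-12 - 78} = \sqrt{-90} = 3 i \sqrt{10} \approx 9.4868 i$)
$H{\left(r \right)} = -72 + 27 i \sqrt{10}$ ($H{\left(r \right)} = -72 + 9 \cdot 3 i \sqrt{10} = -72 + 27 i \sqrt{10}$)
$A{\left(b,O \right)} = O + b$
$\sqrt{A{\left(-97,m{\left(7,-4 \right)} \right)} + H{\left(194 \right)}} = \sqrt{\left(-4 - 97\right) - \left(72 - 27 i \sqrt{10}\right)} = \sqrt{-101 - \left(72 - 27 i \sqrt{10}\right)} = \sqrt{-173 + 27 i \sqrt{10}}$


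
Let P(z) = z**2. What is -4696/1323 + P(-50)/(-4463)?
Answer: -24265748/5904549 ≈ -4.1097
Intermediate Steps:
-4696/1323 + P(-50)/(-4463) = -4696/1323 + (-50)**2/(-4463) = -4696*1/1323 + 2500*(-1/4463) = -4696/1323 - 2500/4463 = -24265748/5904549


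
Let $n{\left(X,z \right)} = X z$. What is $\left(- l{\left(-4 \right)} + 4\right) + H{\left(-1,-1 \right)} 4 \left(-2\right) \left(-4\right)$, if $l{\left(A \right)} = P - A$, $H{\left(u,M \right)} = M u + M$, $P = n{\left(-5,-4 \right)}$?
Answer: $-20$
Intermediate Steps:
$P = 20$ ($P = \left(-5\right) \left(-4\right) = 20$)
$H{\left(u,M \right)} = M + M u$
$l{\left(A \right)} = 20 - A$
$\left(- l{\left(-4 \right)} + 4\right) + H{\left(-1,-1 \right)} 4 \left(-2\right) \left(-4\right) = \left(- (20 - -4) + 4\right) + - (1 - 1) 4 \left(-2\right) \left(-4\right) = \left(- (20 + 4) + 4\right) + \left(-1\right) 0 \cdot 4 \left(-2\right) \left(-4\right) = \left(\left(-1\right) 24 + 4\right) + 0 \cdot 4 \left(-2\right) \left(-4\right) = \left(-24 + 4\right) + 0 \left(-2\right) \left(-4\right) = -20 + 0 \left(-4\right) = -20 + 0 = -20$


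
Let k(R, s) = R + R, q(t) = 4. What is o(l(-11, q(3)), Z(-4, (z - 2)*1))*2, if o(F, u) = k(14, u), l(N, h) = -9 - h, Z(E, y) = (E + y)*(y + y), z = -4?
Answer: 56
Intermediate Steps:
k(R, s) = 2*R
Z(E, y) = 2*y*(E + y) (Z(E, y) = (E + y)*(2*y) = 2*y*(E + y))
o(F, u) = 28 (o(F, u) = 2*14 = 28)
o(l(-11, q(3)), Z(-4, (z - 2)*1))*2 = 28*2 = 56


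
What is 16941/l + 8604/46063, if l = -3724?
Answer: -748311987/171538612 ≈ -4.3624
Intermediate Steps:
16941/l + 8604/46063 = 16941/(-3724) + 8604/46063 = 16941*(-1/3724) + 8604*(1/46063) = -16941/3724 + 8604/46063 = -748311987/171538612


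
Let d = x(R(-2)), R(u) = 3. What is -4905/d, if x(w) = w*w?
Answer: -545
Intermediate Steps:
x(w) = w²
d = 9 (d = 3² = 9)
-4905/d = -4905/9 = -4905*⅑ = -545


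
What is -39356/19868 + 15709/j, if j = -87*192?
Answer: -242377259/82968768 ≈ -2.9213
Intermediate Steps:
j = -16704
-39356/19868 + 15709/j = -39356/19868 + 15709/(-16704) = -39356*1/19868 + 15709*(-1/16704) = -9839/4967 - 15709/16704 = -242377259/82968768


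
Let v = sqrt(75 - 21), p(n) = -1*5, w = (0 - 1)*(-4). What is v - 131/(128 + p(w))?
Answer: -131/123 + 3*sqrt(6) ≈ 6.2834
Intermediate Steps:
w = 4 (w = -1*(-4) = 4)
p(n) = -5
v = 3*sqrt(6) (v = sqrt(54) = 3*sqrt(6) ≈ 7.3485)
v - 131/(128 + p(w)) = 3*sqrt(6) - 131/(128 - 5) = 3*sqrt(6) - 131/123 = -131/123 + 3*sqrt(6)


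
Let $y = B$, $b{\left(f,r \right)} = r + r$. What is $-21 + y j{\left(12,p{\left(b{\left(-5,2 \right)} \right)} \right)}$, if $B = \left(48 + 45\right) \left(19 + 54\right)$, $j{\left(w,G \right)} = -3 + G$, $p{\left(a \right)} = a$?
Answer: $6768$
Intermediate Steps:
$b{\left(f,r \right)} = 2 r$
$B = 6789$ ($B = 93 \cdot 73 = 6789$)
$y = 6789$
$-21 + y j{\left(12,p{\left(b{\left(-5,2 \right)} \right)} \right)} = -21 + 6789 \left(-3 + 2 \cdot 2\right) = -21 + 6789 \left(-3 + 4\right) = -21 + 6789 \cdot 1 = -21 + 6789 = 6768$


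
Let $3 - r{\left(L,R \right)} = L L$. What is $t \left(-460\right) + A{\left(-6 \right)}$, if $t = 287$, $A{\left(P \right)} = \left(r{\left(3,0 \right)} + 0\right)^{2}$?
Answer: $-131984$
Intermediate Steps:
$r{\left(L,R \right)} = 3 - L^{2}$ ($r{\left(L,R \right)} = 3 - L L = 3 - L^{2}$)
$A{\left(P \right)} = 36$ ($A{\left(P \right)} = \left(\left(3 - 3^{2}\right) + 0\right)^{2} = \left(\left(3 - 9\right) + 0\right)^{2} = \left(-6 + 0\right)^{2} = \left(-6\right)^{2} = 36$)
$t \left(-460\right) + A{\left(-6 \right)} = 287 \left(-460\right) + 36 = -132020 + 36 = -131984$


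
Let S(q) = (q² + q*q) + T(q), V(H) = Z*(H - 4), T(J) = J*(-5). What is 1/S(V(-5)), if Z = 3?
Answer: 1/1593 ≈ 0.00062775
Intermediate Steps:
T(J) = -5*J
V(H) = -12 + 3*H (V(H) = 3*(H - 4) = 3*(-4 + H) = -12 + 3*H)
S(q) = -5*q + 2*q² (S(q) = (q² + q*q) - 5*q = (q² + q²) - 5*q = 2*q² - 5*q = -5*q + 2*q²)
1/S(V(-5)) = 1/((-12 + 3*(-5))*(-5 + 2*(-12 + 3*(-5)))) = 1/((-12 - 15)*(-5 + 2*(-12 - 15))) = 1/(-27*(-5 + 2*(-27))) = 1/(-27*(-5 - 54)) = 1/(-27*(-59)) = 1/1593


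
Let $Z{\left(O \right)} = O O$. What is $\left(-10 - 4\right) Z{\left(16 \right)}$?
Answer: $-3584$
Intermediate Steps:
$Z{\left(O \right)} = O^{2}$
$\left(-10 - 4\right) Z{\left(16 \right)} = \left(-10 - 4\right) 16^{2} = \left(-14\right) 256 = -3584$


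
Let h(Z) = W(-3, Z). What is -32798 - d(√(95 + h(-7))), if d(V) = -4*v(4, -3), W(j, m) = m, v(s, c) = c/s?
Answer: -32801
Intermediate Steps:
h(Z) = Z
d(V) = 3 (d(V) = -(-12)/4 = -4*(-¾) = 3)
-32798 - d(√(95 + h(-7))) = -32798 - 1*3 = -32798 - 3 = -32801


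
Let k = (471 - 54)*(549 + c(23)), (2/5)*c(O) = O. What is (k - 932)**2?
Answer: 253972657849/4 ≈ 6.3493e+10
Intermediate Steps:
c(O) = 5*O/2
k = 505821/2 (k = (471 - 54)*(549 + (5/2)*23) = 417*(549 + 115/2) = 417*(1213/2) = 505821/2 ≈ 2.5291e+5)
(k - 932)**2 = (505821/2 - 932)**2 = (503957/2)**2 = 253972657849/4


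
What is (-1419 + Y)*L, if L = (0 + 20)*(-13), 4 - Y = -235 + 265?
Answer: 375700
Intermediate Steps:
Y = -26 (Y = 4 - (-235 + 265) = 4 - 1*30 = 4 - 30 = -26)
L = -260 (L = 20*(-13) = -260)
(-1419 + Y)*L = (-1419 - 26)*(-260) = -1445*(-260) = 375700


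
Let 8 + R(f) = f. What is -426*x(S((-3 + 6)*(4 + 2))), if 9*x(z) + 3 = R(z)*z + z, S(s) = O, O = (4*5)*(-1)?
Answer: -25418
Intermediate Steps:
O = -20 (O = 20*(-1) = -20)
R(f) = -8 + f
S(s) = -20
x(z) = -⅓ + z/9 + z*(-8 + z)/9 (x(z) = -⅓ + ((-8 + z)*z + z)/9 = -⅓ + (z*(-8 + z) + z)/9 = -⅓ + (z + z*(-8 + z))/9 = -⅓ + (z/9 + z*(-8 + z)/9) = -⅓ + z/9 + z*(-8 + z)/9)
-426*x(S((-3 + 6)*(4 + 2))) = -426*(-⅓ + (⅑)*(-20) + (⅑)*(-20)*(-8 - 20)) = -426*(-⅓ - 20/9 + (⅑)*(-20)*(-28)) = -426*(-⅓ - 20/9 + 560/9) = -426*179/3 = -25418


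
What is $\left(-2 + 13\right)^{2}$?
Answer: $121$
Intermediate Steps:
$\left(-2 + 13\right)^{2} = 11^{2} = 121$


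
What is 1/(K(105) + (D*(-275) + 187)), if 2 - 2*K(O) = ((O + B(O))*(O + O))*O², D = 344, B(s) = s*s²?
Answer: -1/1340217285662 ≈ -7.4615e-13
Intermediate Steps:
B(s) = s³
K(O) = 1 - O³*(O + O³) (K(O) = 1 - (O + O³)*(O + O)*O²/2 = 1 - (O + O³)*(2*O)*O²/2 = 1 - 2*O*(O + O³)*O²/2 = 1 - O³*(O + O³))
1/(K(105) + (D*(-275) + 187)) = 1/((1 - 1*105⁴ - 1*105⁶) + (344*(-275) + 187)) = 1/((1 - 1*121550625 - 1*1340095640625) + (-94600 + 187)) = 1/((1 - 121550625 - 1340095640625) - 94413) = 1/(-1340217191249 - 94413) = 1/(-1340217285662) = -1/1340217285662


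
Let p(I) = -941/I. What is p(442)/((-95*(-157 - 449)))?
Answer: -941/25445940 ≈ -3.6980e-5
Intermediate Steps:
p(442)/((-95*(-157 - 449))) = (-941/442)/((-95*(-157 - 449))) = (-941*1/442)/((-95*(-606))) = -941/442/57570 = -941/442*1/57570 = -941/25445940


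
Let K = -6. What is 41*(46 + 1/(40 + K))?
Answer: 64165/34 ≈ 1887.2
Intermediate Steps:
41*(46 + 1/(40 + K)) = 41*(46 + 1/(40 - 6)) = 41*(46 + 1/34) = 41*(1565/34) = 64165/34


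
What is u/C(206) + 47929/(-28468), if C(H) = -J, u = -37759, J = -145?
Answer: -1081872917/4127860 ≈ -262.09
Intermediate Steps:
C(H) = 145 (C(H) = -1*(-145) = 145)
u/C(206) + 47929/(-28468) = -37759/145 + 47929/(-28468) = -37759*1/145 + 47929*(-1/28468) = -37759/145 - 47929/28468 = -1081872917/4127860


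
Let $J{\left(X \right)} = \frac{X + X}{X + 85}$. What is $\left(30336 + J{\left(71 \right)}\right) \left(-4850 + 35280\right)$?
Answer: $\frac{36002934985}{39} \approx 9.2315 \cdot 10^{8}$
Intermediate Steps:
$J{\left(X \right)} = \frac{2 X}{85 + X}$
$\left(30336 + J{\left(71 \right)}\right) \left(-4850 + 35280\right) = \left(30336 + 2 \cdot 71 \frac{1}{85 + 71}\right) \left(-4850 + 35280\right) = \left(30336 + 2 \cdot 71 \cdot \frac{1}{156}\right) 30430 = \left(30336 + \frac{71}{78}\right) 30430 = \frac{2366279}{78} \cdot 30430 = \frac{36002934985}{39}$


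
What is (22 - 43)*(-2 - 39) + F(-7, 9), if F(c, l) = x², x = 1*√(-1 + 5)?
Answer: 865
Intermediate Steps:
x = 2 (x = 1*√4 = 1*2 = 2)
F(c, l) = 4 (F(c, l) = 2² = 4)
(22 - 43)*(-2 - 39) + F(-7, 9) = (22 - 43)*(-2 - 39) + 4 = -21*(-41) + 4 = 861 + 4 = 865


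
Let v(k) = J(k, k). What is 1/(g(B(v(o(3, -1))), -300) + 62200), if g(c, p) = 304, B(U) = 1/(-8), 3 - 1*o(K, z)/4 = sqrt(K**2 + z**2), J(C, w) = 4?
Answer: 1/62504 ≈ 1.5999e-5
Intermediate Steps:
o(K, z) = 12 - 4*sqrt(K**2 + z**2)
v(k) = 4
B(U) = -1/8
1/(g(B(v(o(3, -1))), -300) + 62200) = 1/(304 + 62200) = 1/62504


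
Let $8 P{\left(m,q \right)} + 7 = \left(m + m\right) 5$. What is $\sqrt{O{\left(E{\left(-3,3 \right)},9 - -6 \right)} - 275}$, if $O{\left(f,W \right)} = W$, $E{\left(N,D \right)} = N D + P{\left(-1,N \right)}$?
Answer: $2 i \sqrt{65} \approx 16.125 i$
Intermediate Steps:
$P{\left(m,q \right)} = - \frac{7}{8} + \frac{5 m}{4}$ ($P{\left(m,q \right)} = - \frac{7}{8} + \frac{\left(m + m\right) 5}{8} = - \frac{7}{8} + \frac{2 m 5}{8} = - \frac{7}{8} + \frac{10 m}{8} = - \frac{7}{8} + \frac{5 m}{4}$)
$E{\left(N,D \right)} = - \frac{17}{8} + D N$ ($E{\left(N,D \right)} = N D + \left(- \frac{7}{8} + \frac{5}{4} \left(-1\right)\right) = D N - \frac{17}{8} = - \frac{17}{8} + D N$)
$\sqrt{O{\left(E{\left(-3,3 \right)},9 - -6 \right)} - 275} = \sqrt{\left(9 - -6\right) - 275} = \sqrt{\left(9 + 6\right) - 275} = \sqrt{15 - 275} = \sqrt{-260} = 2 i \sqrt{65}$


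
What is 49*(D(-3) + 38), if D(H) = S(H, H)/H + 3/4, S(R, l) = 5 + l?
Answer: 22393/12 ≈ 1866.1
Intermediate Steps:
D(H) = ¾ + (5 + H)/H (D(H) = (5 + H)/H + 3/4 = (5 + H)/H + 3*(¼) = (5 + H)/H + ¾ = ¾ + (5 + H)/H)
49*(D(-3) + 38) = 49*((7/4 + 5/(-3)) + 38) = 49*((7/4 + 5*(-⅓)) + 38) = 49*((7/4 - 5/3) + 38) = 49*(1/12 + 38) = 49*(457/12) = 22393/12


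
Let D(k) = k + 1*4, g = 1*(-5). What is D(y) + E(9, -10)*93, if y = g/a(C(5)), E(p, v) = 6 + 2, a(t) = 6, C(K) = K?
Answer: 4483/6 ≈ 747.17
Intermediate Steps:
g = -5
E(p, v) = 8
y = -5/6 ≈ -0.83333
D(k) = 4 + k (D(k) = k + 4 = 4 + k)
D(y) + E(9, -10)*93 = (4 - 5/6) + 8*93 = 19/6 + 744 = 4483/6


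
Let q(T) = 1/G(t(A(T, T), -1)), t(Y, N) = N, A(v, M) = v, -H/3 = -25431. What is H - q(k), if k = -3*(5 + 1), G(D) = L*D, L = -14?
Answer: 1068101/14 ≈ 76293.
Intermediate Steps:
H = 76293 (H = -3*(-25431) = 76293)
G(D) = -14*D
k = -18 (k = -3*6 = -18)
q(T) = 1/14 (q(T) = 1/(-14*(-1)) = 1/14)
H - q(k) = 76293 - 1*1/14 = 76293 - 1/14 = 1068101/14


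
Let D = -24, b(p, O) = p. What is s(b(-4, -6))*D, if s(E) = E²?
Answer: -384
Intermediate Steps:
s(b(-4, -6))*D = (-4)²*(-24) = 16*(-24) = -384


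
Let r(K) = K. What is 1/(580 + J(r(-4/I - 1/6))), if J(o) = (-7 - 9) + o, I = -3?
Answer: 6/3391 ≈ 0.0017694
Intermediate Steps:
J(o) = -16 + o
1/(580 + J(r(-4/I - 1/6))) = 1/(580 + (-16 + (-4/(-3) - 1/6))) = 1/(580 + (-16 + (-4*(-⅓) - 1*⅙))) = 1/(580 + (-16 + (4/3 - ⅙))) = 1/(580 + (-16 + 7/6)) = 1/(580 - 89/6) = 1/(3391/6) = 6/3391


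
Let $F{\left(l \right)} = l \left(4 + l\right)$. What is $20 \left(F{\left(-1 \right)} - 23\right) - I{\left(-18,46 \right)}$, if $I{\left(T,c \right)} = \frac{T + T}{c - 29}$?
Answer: $- \frac{8804}{17} \approx -517.88$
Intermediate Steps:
$I{\left(T,c \right)} = \frac{2 T}{-29 + c}$
$20 \left(F{\left(-1 \right)} - 23\right) - I{\left(-18,46 \right)} = 20 \left(- (4 - 1) - 23\right) - 2 \left(-18\right) \frac{1}{-29 + 46} = 20 \left(\left(-1\right) 3 - 23\right) - 2 \left(-18\right) \frac{1}{17} = 20 \left(-3 - 23\right) - 2 \left(-18\right) \frac{1}{17} = 20 \left(-26\right) - - \frac{36}{17} = -520 + \frac{36}{17} = - \frac{8804}{17}$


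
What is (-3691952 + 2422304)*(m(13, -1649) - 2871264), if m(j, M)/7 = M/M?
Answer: 3645485707536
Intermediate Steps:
m(j, M) = 7 (m(j, M) = 7*(M/M) = 7*1 = 7)
(-3691952 + 2422304)*(m(13, -1649) - 2871264) = (-3691952 + 2422304)*(7 - 2871264) = -1269648*(-2871257) = 3645485707536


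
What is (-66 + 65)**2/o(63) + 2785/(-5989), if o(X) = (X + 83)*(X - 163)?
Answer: -40666989/87439400 ≈ -0.46509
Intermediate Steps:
o(X) = (-163 + X)*(83 + X) (o(X) = (83 + X)*(-163 + X) = (-163 + X)*(83 + X))
(-66 + 65)**2/o(63) + 2785/(-5989) = (-66 + 65)**2/(-13529 + 63**2 - 80*63) + 2785/(-5989) = (-1)**2/(-13529 + 3969 - 5040) + 2785*(-1/5989) = 1/(-14600) - 2785/5989 = 1*(-1/14600) - 2785/5989 = -1/14600 - 2785/5989 = -40666989/87439400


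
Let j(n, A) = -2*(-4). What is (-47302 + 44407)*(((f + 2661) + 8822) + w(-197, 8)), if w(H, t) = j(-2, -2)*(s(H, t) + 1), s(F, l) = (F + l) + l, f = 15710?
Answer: -74554935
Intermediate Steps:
j(n, A) = 8
s(F, l) = F + 2*l
w(H, t) = 8 + 8*H + 16*t (w(H, t) = 8*((H + 2*t) + 1) = 8*(1 + H + 2*t) = 8 + 8*H + 16*t)
(-47302 + 44407)*(((f + 2661) + 8822) + w(-197, 8)) = (-47302 + 44407)*(((15710 + 2661) + 8822) + (8 + 8*(-197) + 16*8)) = -2895*((18371 + 8822) + (8 - 1576 + 128)) = -2895*(27193 - 1440) = -2895*25753 = -74554935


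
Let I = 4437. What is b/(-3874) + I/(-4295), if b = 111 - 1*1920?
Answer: -9419283/16638830 ≈ -0.56610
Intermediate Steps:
b = -1809 (b = 111 - 1920 = -1809)
b/(-3874) + I/(-4295) = -1809/(-3874) + 4437/(-4295) = -1809*(-1/3874) + 4437*(-1/4295) = 1809/3874 - 4437/4295 = -9419283/16638830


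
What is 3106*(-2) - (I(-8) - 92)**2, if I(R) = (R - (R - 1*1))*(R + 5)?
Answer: -15237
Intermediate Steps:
I(R) = 5 + R (I(R) = (R - (R - 1))*(5 + R) = (R - (-1 + R))*(5 + R) = (R + (1 - R))*(5 + R) = 1*(5 + R) = 5 + R)
3106*(-2) - (I(-8) - 92)**2 = 3106*(-2) - ((5 - 8) - 92)**2 = -6212 - (-3 - 92)**2 = -6212 - 1*(-95)**2 = -6212 - 1*9025 = -6212 - 9025 = -15237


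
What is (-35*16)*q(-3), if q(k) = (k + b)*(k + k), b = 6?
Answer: 10080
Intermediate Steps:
q(k) = 2*k*(6 + k) (q(k) = (k + 6)*(k + k) = (6 + k)*(2*k) = 2*k*(6 + k))
(-35*16)*q(-3) = (-35*16)*(2*(-3)*(6 - 3)) = -1120*(-3)*3 = -560*(-18) = 10080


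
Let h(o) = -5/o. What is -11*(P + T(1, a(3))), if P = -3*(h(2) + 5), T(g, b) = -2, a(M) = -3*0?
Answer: 209/2 ≈ 104.50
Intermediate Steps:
a(M) = 0
P = -15/2 (P = -3*(-5/2 + 5) = -3*5/2 = -15/2 ≈ -7.5000)
-11*(P + T(1, a(3))) = -11*(-15/2 - 2) = -11*(-19/2) = 209/2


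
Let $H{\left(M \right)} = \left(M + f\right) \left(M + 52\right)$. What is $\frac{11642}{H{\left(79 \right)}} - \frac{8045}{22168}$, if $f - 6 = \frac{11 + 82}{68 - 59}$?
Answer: $\frac{236412799}{415273144} \approx 0.56929$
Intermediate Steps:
$f = \frac{49}{3}$ ($f = 6 + \frac{11 + 82}{68 - 59} = 6 + \frac{93}{9} = 6 + 93 \cdot \frac{1}{9} = 6 + \frac{31}{3} = \frac{49}{3} \approx 16.333$)
$H{\left(M \right)} = \left(52 + M\right) \left(\frac{49}{3} + M\right)$ ($H{\left(M \right)} = \left(M + \frac{49}{3}\right) \left(M + 52\right) = \left(\frac{49}{3} + M\right) \left(52 + M\right) = \left(52 + M\right) \left(\frac{49}{3} + M\right)$)
$\frac{11642}{H{\left(79 \right)}} - \frac{8045}{22168} = \frac{11642}{\frac{2548}{3} + 79^{2} + \frac{205}{3} \cdot 79} - \frac{8045}{22168} = \frac{11642}{\frac{2548}{3} + 6241 + \frac{16195}{3}} - \frac{8045}{22168} = \frac{11642}{\frac{37466}{3}} - \frac{8045}{22168} = 11642 \cdot \frac{3}{37466} - \frac{8045}{22168} = \frac{17463}{18733} - \frac{8045}{22168} = \frac{236412799}{415273144}$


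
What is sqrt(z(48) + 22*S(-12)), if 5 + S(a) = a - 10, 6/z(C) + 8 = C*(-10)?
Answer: I*sqrt(8841279)/122 ≈ 24.372*I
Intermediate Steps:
z(C) = 6/(-8 - 10*C) (z(C) = 6/(-8 + C*(-10)) = 6/(-8 - 10*C))
S(a) = -15 + a (S(a) = -5 + (a - 10) = -5 + (-10 + a) = -15 + a)
sqrt(z(48) + 22*S(-12)) = sqrt(-3/(4 + 5*48) + 22*(-15 - 12)) = sqrt(-3/(4 + 240) + 22*(-27)) = sqrt(-3/244 - 594) = sqrt(-144939/244) = I*sqrt(8841279)/122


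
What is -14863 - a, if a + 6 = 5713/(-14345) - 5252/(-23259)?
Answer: -4956985785508/333650355 ≈ -14857.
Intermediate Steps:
a = -2059440857/333650355 (a = -6 + (5713/(-14345) - 5252/(-23259)) = -6 + (5713*(-1/14345) - 5252*(-1/23259)) = -6 + (-5713/14345 + 5252/23259) = -6 - 57538727/333650355 = -2059440857/333650355 ≈ -6.1725)
-14863 - a = -14863 - 1*(-2059440857/333650355) = -14863 + 2059440857/333650355 = -4956985785508/333650355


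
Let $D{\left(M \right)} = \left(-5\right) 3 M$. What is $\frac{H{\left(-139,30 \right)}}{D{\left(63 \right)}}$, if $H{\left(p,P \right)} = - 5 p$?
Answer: $- \frac{139}{189} \approx -0.73545$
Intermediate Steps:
$D{\left(M \right)} = - 15 M$
$\frac{H{\left(-139,30 \right)}}{D{\left(63 \right)}} = \frac{\left(-5\right) \left(-139\right)}{\left(-15\right) 63} = \frac{695}{-945} = 695 \left(- \frac{1}{945}\right) = - \frac{139}{189}$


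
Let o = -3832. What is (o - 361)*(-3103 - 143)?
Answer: 13610478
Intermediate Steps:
(o - 361)*(-3103 - 143) = (-3832 - 361)*(-3103 - 143) = -4193*(-3246) = 13610478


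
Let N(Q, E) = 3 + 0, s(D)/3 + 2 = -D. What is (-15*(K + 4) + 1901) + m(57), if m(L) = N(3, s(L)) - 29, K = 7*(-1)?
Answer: 1920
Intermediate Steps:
s(D) = -6 - 3*D (s(D) = -6 + 3*(-D) = -6 - 3*D)
N(Q, E) = 3
K = -7
m(L) = -26 (m(L) = 3 - 29 = -26)
(-15*(K + 4) + 1901) + m(57) = (-15*(-7 + 4) + 1901) - 26 = (-15*(-3) + 1901) - 26 = (45 + 1901) - 26 = 1946 - 26 = 1920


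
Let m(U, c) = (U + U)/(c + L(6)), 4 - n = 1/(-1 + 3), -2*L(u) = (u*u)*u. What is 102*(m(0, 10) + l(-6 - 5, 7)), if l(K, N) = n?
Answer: 357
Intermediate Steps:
L(u) = -u³/2 (L(u) = -u*u*u/2 = -u²*u/2 = -u³/2)
n = 7/2 (n = 4 - 1/(-1 + 3) = 4 - 1/2 = 4 - 1*½ = 4 - ½ = 7/2 ≈ 3.5000)
l(K, N) = 7/2
m(U, c) = 2*U/(-108 + c) (m(U, c) = (U + U)/(c - ½*6³) = (2*U)/(c - ½*216) = (2*U)/(c - 108) = (2*U)/(-108 + c) = 2*U/(-108 + c))
102*(m(0, 10) + l(-6 - 5, 7)) = 102*(2*0/(-108 + 10) + 7/2) = 102*(2*0/(-98) + 7/2) = 102*(2*0*(-1/98) + 7/2) = 102*(0 + 7/2) = 102*(7/2) = 357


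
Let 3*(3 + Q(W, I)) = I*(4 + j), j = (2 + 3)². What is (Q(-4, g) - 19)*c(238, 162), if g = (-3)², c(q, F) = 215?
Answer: 13975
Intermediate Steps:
j = 25 (j = 5² = 25)
g = 9
Q(W, I) = -3 + 29*I/3 (Q(W, I) = -3 + (I*(4 + 25))/3 = -3 + (I*29)/3 = -3 + (29*I)/3 = -3 + 29*I/3)
(Q(-4, g) - 19)*c(238, 162) = ((-3 + (29/3)*9) - 19)*215 = ((-3 + 87) - 19)*215 = (84 - 19)*215 = 65*215 = 13975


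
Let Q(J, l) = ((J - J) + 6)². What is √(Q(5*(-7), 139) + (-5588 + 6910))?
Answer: √1358 ≈ 36.851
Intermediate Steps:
Q(J, l) = 36 (Q(J, l) = (0 + 6)² = 6² = 36)
√(Q(5*(-7), 139) + (-5588 + 6910)) = √(36 + (-5588 + 6910)) = √(36 + 1322) = √1358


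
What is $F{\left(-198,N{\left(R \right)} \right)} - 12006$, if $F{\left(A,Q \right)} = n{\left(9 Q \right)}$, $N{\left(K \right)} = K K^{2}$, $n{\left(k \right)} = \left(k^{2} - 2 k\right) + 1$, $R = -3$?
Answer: $47530$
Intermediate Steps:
$n{\left(k \right)} = 1 + k^{2} - 2 k$
$N{\left(K \right)} = K^{3}$
$F{\left(A,Q \right)} = 1 - 18 Q + 81 Q^{2}$ ($F{\left(A,Q \right)} = 1 + \left(9 Q\right)^{2} - 2 \cdot 9 Q = 1 + 81 Q^{2} - 18 Q = 1 - 18 Q + 81 Q^{2}$)
$F{\left(-198,N{\left(R \right)} \right)} - 12006 = \left(1 - 18 \left(-3\right)^{3} + 81 \left(\left(-3\right)^{3}\right)^{2}\right) - 12006 = \left(1 - -486 + 81 \left(-27\right)^{2}\right) - 12006 = \left(1 + 486 + 81 \cdot 729\right) - 12006 = \left(1 + 486 + 59049\right) - 12006 = 59536 - 12006 = 47530$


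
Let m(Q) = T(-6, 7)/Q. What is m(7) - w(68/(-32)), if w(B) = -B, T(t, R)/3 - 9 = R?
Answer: 265/56 ≈ 4.7321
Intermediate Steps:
T(t, R) = 27 + 3*R
m(Q) = 48/Q (m(Q) = (27 + 3*7)/Q = (27 + 21)/Q = 48/Q)
m(7) - w(68/(-32)) = 48/7 - (-1)*68/(-32) = 48*(⅐) - (-1)*68*(-1/32) = 48/7 - (-1)*(-17)/8 = 48/7 - 1*17/8 = 48/7 - 17/8 = 265/56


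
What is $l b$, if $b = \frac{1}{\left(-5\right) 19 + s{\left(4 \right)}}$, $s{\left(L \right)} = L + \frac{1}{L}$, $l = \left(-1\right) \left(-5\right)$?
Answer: $- \frac{20}{363} \approx -0.055096$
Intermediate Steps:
$l = 5$
$b = - \frac{4}{363}$ ($b = \frac{1}{\left(-5\right) 19 + \left(4 + \frac{1}{4}\right)} = \frac{1}{-95 + \left(4 + \frac{1}{4}\right)} = \frac{1}{-95 + \frac{17}{4}} = \frac{1}{- \frac{363}{4}} = - \frac{4}{363} \approx -0.011019$)
$l b = 5 \left(- \frac{4}{363}\right) = - \frac{20}{363}$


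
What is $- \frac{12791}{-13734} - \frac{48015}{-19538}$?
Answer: $\frac{227337142}{67083723} \approx 3.3889$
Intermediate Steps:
$- \frac{12791}{-13734} - \frac{48015}{-19538} = \left(-12791\right) \left(- \frac{1}{13734}\right) - - \frac{48015}{19538} = \frac{12791}{13734} + \frac{48015}{19538} = \frac{227337142}{67083723}$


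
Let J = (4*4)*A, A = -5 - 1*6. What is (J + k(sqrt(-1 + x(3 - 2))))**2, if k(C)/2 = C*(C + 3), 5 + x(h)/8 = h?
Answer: 57376 - 2904*I*sqrt(33) ≈ 57376.0 - 16682.0*I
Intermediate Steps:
x(h) = -40 + 8*h
A = -11 (A = -5 - 6 = -11)
J = -176 (J = (4*4)*(-11) = 16*(-11) = -176)
k(C) = 2*C*(3 + C) (k(C) = 2*(C*(C + 3)) = 2*(C*(3 + C)) = 2*C*(3 + C))
(J + k(sqrt(-1 + x(3 - 2))))**2 = (-176 + 2*sqrt(-1 + (-40 + 8*(3 - 2)))*(3 + sqrt(-1 + (-40 + 8*(3 - 2)))))**2 = (-176 + 2*sqrt(-1 + (-40 + 8*1))*(3 + sqrt(-1 + (-40 + 8*1))))**2 = (-176 + 2*sqrt(-1 + (-40 + 8))*(3 + sqrt(-1 + (-40 + 8))))**2 = (-176 + 2*sqrt(-1 - 32)*(3 + sqrt(-1 - 32)))**2 = (-176 + 2*sqrt(-33)*(3 + sqrt(-33)))**2 = (-176 + 2*(I*sqrt(33))*(3 + I*sqrt(33)))**2 = (-176 + 2*I*sqrt(33)*(3 + I*sqrt(33)))**2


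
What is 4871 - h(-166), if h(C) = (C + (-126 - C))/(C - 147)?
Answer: 1524497/313 ≈ 4870.6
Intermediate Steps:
h(C) = -126/(-147 + C)
4871 - h(-166) = 4871 - (-126)/(-147 - 166) = 4871 - (-126)/(-313) = 4871 - (-126)*(-1)/313 = 4871 - 1*126/313 = 4871 - 126/313 = 1524497/313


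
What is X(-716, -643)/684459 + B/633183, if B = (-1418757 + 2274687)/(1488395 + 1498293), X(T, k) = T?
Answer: -225576019937899/215732358426250656 ≈ -0.0010456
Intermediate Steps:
B = 427965/1493344 (B = 855930/2986688 = 855930*(1/2986688) = 427965/1493344 ≈ 0.28658)
X(-716, -643)/684459 + B/633183 = -716/684459 + (427965/1493344)/633183 = -716*1/684459 + (427965/1493344)*(1/633183) = -716/684459 + 142655/315186677984 = -225576019937899/215732358426250656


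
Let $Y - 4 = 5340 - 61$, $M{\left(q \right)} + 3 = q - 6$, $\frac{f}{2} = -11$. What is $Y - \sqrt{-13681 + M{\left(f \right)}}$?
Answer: $5283 - 4 i \sqrt{857} \approx 5283.0 - 117.1 i$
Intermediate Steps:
$f = -22$ ($f = 2 \left(-11\right) = -22$)
$M{\left(q \right)} = -9 + q$ ($M{\left(q \right)} = -3 + \left(q - 6\right) = -3 + \left(-6 + q\right) = -9 + q$)
$Y = 5283$ ($Y = 4 + \left(5340 - 61\right) = 4 + 5279 = 5283$)
$Y - \sqrt{-13681 + M{\left(f \right)}} = 5283 - \sqrt{-13681 - 31} = 5283 - \sqrt{-13712} = 5283 - 4 i \sqrt{857}$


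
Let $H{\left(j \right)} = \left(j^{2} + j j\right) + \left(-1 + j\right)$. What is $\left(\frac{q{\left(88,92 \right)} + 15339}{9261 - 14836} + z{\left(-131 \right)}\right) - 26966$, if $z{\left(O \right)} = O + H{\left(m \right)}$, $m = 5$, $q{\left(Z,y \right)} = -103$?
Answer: $- \frac{150779961}{5575} \approx -27046.0$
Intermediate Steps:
$H{\left(j \right)} = -1 + j + 2 j^{2}$ ($H{\left(j \right)} = \left(j^{2} + j^{2}\right) + \left(-1 + j\right) = 2 j^{2} + \left(-1 + j\right) = -1 + j + 2 j^{2}$)
$z{\left(O \right)} = 54 + O$ ($z{\left(O \right)} = O + \left(-1 + 5 + 2 \cdot 5^{2}\right) = O + \left(-1 + 5 + 2 \cdot 25\right) = O + \left(-1 + 5 + 50\right) = O + 54 = 54 + O$)
$\left(\frac{q{\left(88,92 \right)} + 15339}{9261 - 14836} + z{\left(-131 \right)}\right) - 26966 = \left(\frac{-103 + 15339}{9261 - 14836} + \left(54 - 131\right)\right) - 26966 = \left(\frac{15236}{-5575} - 77\right) - 26966 = \left(15236 \left(- \frac{1}{5575}\right) - 77\right) - 26966 = \left(- \frac{15236}{5575} - 77\right) - 26966 = - \frac{444511}{5575} - 26966 = - \frac{150779961}{5575}$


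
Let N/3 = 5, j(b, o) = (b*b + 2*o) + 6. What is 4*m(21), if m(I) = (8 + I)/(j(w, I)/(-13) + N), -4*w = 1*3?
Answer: 24128/2343 ≈ 10.298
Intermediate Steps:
w = -3/4 ≈ -0.75000
j(b, o) = 6 + b**2 + 2*o (j(b, o) = (b**2 + 2*o) + 6 = 6 + b**2 + 2*o)
N = 15 (N = 3*5 = 15)
m(I) = (8 + I)/(3015/208 - 2*I/13) (m(I) = (8 + I)/((6 + (-3/4)**2 + 2*I)/(-13) + 15) = (8 + I)/((6 + 9/16 + 2*I)*(-1/13) + 15) = (8 + I)/((105/16 + 2*I)*(-1/13) + 15) = (8 + I)/((-105/208 - 2*I/13) + 15) = (8 + I)/(3015/208 - 2*I/13))
4*m(21) = 4*(208*(-8 - 1*21)/(-3015 + 32*21)) = 4*(208*(-8 - 21)/(-3015 + 672)) = 4*(208*(-29)/(-2343)) = 4*(208*(-1/2343)*(-29)) = 4*(6032/2343) = 24128/2343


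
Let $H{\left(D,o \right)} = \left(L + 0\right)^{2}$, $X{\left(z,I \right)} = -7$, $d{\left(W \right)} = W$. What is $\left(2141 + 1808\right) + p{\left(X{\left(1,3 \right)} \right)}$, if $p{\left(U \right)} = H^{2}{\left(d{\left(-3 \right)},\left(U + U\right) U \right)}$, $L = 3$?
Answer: $4030$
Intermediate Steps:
$H{\left(D,o \right)} = 9$ ($H{\left(D,o \right)} = \left(3 + 0\right)^{2} = 3^{2} = 9$)
$p{\left(U \right)} = 81$ ($p{\left(U \right)} = 9^{2} = 81$)
$\left(2141 + 1808\right) + p{\left(X{\left(1,3 \right)} \right)} = \left(2141 + 1808\right) + 81 = 3949 + 81 = 4030$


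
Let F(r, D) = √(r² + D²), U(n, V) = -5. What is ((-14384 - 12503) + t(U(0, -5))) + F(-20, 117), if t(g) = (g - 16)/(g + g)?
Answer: -268849/10 + √14089 ≈ -26766.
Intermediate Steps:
t(g) = (-16 + g)/(2*g) (t(g) = (-16 + g)/((2*g)) = (-16 + g)*(1/(2*g)) = (-16 + g)/(2*g))
F(r, D) = √(D² + r²)
((-14384 - 12503) + t(U(0, -5))) + F(-20, 117) = ((-14384 - 12503) + (½)*(-16 - 5)/(-5)) + √(117² + (-20)²) = (-26887 + (½)*(-⅕)*(-21)) + √(13689 + 400) = (-26887 + 21/10) + √14089 = -268849/10 + √14089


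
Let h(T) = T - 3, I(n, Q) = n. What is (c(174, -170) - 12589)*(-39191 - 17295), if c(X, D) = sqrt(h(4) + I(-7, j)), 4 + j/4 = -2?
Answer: 711102254 - 56486*I*sqrt(6) ≈ 7.111e+8 - 1.3836e+5*I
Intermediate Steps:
j = -24 (j = -16 + 4*(-2) = -16 - 8 = -24)
h(T) = -3 + T
c(X, D) = I*sqrt(6) (c(X, D) = sqrt((-3 + 4) - 7) = sqrt(1 - 7) = sqrt(-6) = I*sqrt(6))
(c(174, -170) - 12589)*(-39191 - 17295) = (I*sqrt(6) - 12589)*(-39191 - 17295) = (-12589 + I*sqrt(6))*(-56486) = 711102254 - 56486*I*sqrt(6)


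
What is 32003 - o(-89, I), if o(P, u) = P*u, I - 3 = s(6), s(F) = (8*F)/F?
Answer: 32982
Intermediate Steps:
s(F) = 8
I = 11 (I = 3 + 8 = 11)
32003 - o(-89, I) = 32003 - (-89)*11 = 32003 - 1*(-979) = 32003 + 979 = 32982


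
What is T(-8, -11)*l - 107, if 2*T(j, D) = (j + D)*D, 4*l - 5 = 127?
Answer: 6683/2 ≈ 3341.5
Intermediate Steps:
l = 33 (l = 5/4 + (1/4)*127 = 5/4 + 127/4 = 33)
T(j, D) = D*(D + j)/2 (T(j, D) = ((j + D)*D)/2 = ((D + j)*D)/2 = (D*(D + j))/2 = D*(D + j)/2)
T(-8, -11)*l - 107 = ((1/2)*(-11)*(-11 - 8))*33 - 107 = ((1/2)*(-11)*(-19))*33 - 107 = (209/2)*33 - 107 = 6897/2 - 107 = 6683/2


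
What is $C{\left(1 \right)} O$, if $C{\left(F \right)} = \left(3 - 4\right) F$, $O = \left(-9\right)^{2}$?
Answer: $-81$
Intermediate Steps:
$O = 81$
$C{\left(F \right)} = - F$
$C{\left(1 \right)} O = \left(-1\right) 1 \cdot 81 = \left(-1\right) 81 = -81$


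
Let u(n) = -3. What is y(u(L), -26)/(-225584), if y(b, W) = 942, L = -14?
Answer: -471/112792 ≈ -0.0041758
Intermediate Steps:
y(u(L), -26)/(-225584) = 942/(-225584) = 942*(-1/225584) = -471/112792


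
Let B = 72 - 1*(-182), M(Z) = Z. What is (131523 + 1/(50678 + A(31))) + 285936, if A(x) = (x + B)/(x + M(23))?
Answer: 380847428259/912299 ≈ 4.1746e+5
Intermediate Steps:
B = 254 (B = 72 + 182 = 254)
A(x) = (254 + x)/(23 + x) (A(x) = (x + 254)/(x + 23) = (254 + x)/(23 + x))
(131523 + 1/(50678 + A(31))) + 285936 = (131523 + 1/(50678 + (254 + 31)/(23 + 31))) + 285936 = (131523 + 1/(50678 + 285/54)) + 285936 = (131523 + 1/(50678 + (1/54)*285)) + 285936 = (131523 + 1/(50678 + 95/18)) + 285936 = (131523 + 1/(912299/18)) + 285936 = (131523 + 18/912299) + 285936 = 119988301395/912299 + 285936 = 380847428259/912299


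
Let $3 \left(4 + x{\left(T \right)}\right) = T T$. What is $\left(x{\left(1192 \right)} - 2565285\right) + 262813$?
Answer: $- \frac{5486564}{3} \approx -1.8289 \cdot 10^{6}$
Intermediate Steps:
$x{\left(T \right)} = -4 + \frac{T^{2}}{3}$ ($x{\left(T \right)} = -4 + \frac{T T}{3} = -4 + \frac{T^{2}}{3}$)
$\left(x{\left(1192 \right)} - 2565285\right) + 262813 = \left(\left(-4 + \frac{1192^{2}}{3}\right) - 2565285\right) + 262813 = \left(\left(-4 + \frac{1}{3} \cdot 1420864\right) - 2565285\right) + 262813 = \left(\left(-4 + \frac{1420864}{3}\right) - 2565285\right) + 262813 = \left(\frac{1420852}{3} - 2565285\right) + 262813 = - \frac{6275003}{3} + 262813 = - \frac{5486564}{3}$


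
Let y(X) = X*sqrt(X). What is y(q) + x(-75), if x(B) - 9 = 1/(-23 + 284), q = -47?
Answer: 2350/261 - 47*I*sqrt(47) ≈ 9.0038 - 322.22*I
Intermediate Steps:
x(B) = 2350/261 (x(B) = 9 + 1/(-23 + 284) = 9 + 1/261 = 2350/261)
y(X) = X**(3/2)
y(q) + x(-75) = (-47)**(3/2) + 2350/261 = -47*I*sqrt(47) + 2350/261 = 2350/261 - 47*I*sqrt(47)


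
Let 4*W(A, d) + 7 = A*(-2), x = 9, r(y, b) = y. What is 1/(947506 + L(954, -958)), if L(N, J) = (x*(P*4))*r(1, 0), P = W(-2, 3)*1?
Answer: 1/947479 ≈ 1.0554e-6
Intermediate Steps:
W(A, d) = -7/4 - A/2 (W(A, d) = -7/4 + (A*(-2))/4 = -7/4 + (-2*A)/4 = -7/4 - A/2)
P = -¾ (P = (-7/4 - ½*(-2))*1 = (-7/4 + 1)*1 = -¾*1 = -¾ ≈ -0.75000)
L(N, J) = -27 (L(N, J) = (9*(-¾*4))*1 = (9*(-3))*1 = -27*1 = -27)
1/(947506 + L(954, -958)) = 1/(947506 - 27) = 1/947479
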